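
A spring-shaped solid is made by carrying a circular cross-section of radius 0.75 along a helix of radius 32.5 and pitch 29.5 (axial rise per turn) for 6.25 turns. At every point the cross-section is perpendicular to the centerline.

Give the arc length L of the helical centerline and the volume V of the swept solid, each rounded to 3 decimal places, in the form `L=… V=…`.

L=1289.521 V=2278.772

2πR = 2π·32.5 = 204.203522
per-turn = √(204.203522² + 29.5²) = √(41699.0786 + 870.25) = √42569.3286 = 206.323359
L = 6.25 × 206.323359 = 1289.520996
V = π·0.75² × L = 1.767146 × 1289.520996 = 2278.771699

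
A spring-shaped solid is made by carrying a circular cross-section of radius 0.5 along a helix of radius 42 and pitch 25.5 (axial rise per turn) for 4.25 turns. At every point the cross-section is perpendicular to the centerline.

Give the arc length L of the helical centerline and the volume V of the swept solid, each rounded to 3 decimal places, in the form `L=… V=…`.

L=1126.773 V=884.965

2πR = 2π·42 = 263.893783
per-turn = √(263.893783² + 25.5²) = √(69639.9287 + 650.25) = √70290.1787 = 265.122950
L = 4.25 × 265.122950 = 1126.772538
V = π·0.5² × L = 0.785398 × 1126.772538 = 884.965082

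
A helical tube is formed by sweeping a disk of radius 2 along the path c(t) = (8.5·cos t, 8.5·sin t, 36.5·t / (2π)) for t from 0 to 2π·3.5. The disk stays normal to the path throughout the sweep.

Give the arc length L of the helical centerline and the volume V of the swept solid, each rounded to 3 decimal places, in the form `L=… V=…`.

2πR = 2π·8.5 = 53.407075
per-turn = √(53.407075² + 36.5²) = √(2852.3157 + 1332.25) = √4184.5657 = 64.688219
L = 3.5 × 64.688219 = 226.408766
V = π·2² × L = 12.566371 × 226.408766 = 2845.136468

L=226.409 V=2845.136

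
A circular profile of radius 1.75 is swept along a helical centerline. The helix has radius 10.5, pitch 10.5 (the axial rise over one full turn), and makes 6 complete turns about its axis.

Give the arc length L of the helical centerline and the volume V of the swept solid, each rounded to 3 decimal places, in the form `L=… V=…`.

L=400.823 V=3856.366

2πR = 2π·10.5 = 65.973446
per-turn = √(65.973446² + 10.5²) = √(4352.4955 + 110.25) = √4462.7455 = 66.803784
L = 6 × 66.803784 = 400.822703
V = π·1.75² × L = 9.621128 × 400.822703 = 3856.366334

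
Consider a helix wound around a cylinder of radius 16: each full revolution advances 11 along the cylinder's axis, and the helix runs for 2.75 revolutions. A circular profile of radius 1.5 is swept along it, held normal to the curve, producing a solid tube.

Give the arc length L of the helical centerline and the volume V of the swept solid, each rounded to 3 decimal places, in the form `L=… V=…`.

L=278.110 V=1965.845

2πR = 2π·16 = 100.530965
per-turn = √(100.530965² + 11²) = √(10106.4749 + 121) = √10227.4749 = 101.130979
L = 2.75 × 101.130979 = 278.110192
V = π·1.5² × L = 7.068583 × 278.110192 = 1965.845107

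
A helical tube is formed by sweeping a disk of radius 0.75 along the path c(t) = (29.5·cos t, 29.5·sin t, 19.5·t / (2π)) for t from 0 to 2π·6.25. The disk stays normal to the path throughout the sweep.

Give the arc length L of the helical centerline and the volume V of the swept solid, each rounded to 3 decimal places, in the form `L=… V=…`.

L=1164.856 V=2058.470

2πR = 2π·29.5 = 185.353967
per-turn = √(185.353967² + 19.5²) = √(34356.0929 + 380.25) = √34736.3429 = 186.376884
L = 6.25 × 186.376884 = 1164.855526
V = π·0.75² × L = 1.767146 × 1164.855526 = 2058.469628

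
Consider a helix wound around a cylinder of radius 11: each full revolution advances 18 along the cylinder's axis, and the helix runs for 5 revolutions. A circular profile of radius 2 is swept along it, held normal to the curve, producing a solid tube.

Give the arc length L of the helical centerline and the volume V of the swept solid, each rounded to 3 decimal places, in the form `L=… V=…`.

L=357.103 V=4487.483

2πR = 2π·11 = 69.115038
per-turn = √(69.115038² + 18²) = √(4776.8885 + 324) = √5100.8885 = 71.420505
L = 5 × 71.420505 = 357.102525
V = π·2² × L = 12.566371 × 357.102525 = 4487.482675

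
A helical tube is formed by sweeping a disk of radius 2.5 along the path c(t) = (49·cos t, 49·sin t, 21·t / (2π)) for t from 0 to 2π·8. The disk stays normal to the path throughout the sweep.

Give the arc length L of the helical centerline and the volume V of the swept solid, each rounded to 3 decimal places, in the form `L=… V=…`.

2πR = 2π·49 = 307.876080
per-turn = √(307.876080² + 21²) = √(94787.6807 + 441) = √95228.6807 = 308.591446
L = 8 × 308.591446 = 2468.731570
V = π·2.5² × L = 19.634954 × 2468.731570 = 48473.431017

L=2468.732 V=48473.431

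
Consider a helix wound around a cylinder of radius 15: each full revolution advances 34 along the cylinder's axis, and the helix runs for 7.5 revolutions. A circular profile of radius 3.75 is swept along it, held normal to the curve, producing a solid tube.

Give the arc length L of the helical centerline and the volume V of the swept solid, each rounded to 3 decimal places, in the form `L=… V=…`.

2πR = 2π·15 = 94.247780
per-turn = √(94.247780² + 34²) = √(8882.6440 + 1156) = √10038.6440 = 100.193033
L = 7.5 × 100.193033 = 751.447751
V = π·3.75² × L = 44.178647 × 751.447751 = 33197.944708

L=751.448 V=33197.945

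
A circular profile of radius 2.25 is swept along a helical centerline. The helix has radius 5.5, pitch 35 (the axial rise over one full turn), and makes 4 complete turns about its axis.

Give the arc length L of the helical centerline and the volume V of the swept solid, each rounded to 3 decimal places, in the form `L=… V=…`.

L=196.742 V=3129.052

2πR = 2π·5.5 = 34.557519
per-turn = √(34.557519² + 35²) = √(1194.2221 + 1225) = √2419.2221 = 49.185589
L = 4 × 49.185589 = 196.742355
V = π·2.25² × L = 15.904313 × 196.742355 = 3129.051951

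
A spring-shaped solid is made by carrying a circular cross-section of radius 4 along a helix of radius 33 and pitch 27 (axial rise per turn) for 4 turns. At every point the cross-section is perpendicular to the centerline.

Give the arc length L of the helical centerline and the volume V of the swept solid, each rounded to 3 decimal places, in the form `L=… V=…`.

L=836.383 V=42041.178

2πR = 2π·33 = 207.345115
per-turn = √(207.345115² + 27²) = √(42991.9968 + 729) = √43720.9968 = 209.095664
L = 4 × 209.095664 = 836.382657
V = π·4² × L = 50.265482 × 836.382657 = 42041.177755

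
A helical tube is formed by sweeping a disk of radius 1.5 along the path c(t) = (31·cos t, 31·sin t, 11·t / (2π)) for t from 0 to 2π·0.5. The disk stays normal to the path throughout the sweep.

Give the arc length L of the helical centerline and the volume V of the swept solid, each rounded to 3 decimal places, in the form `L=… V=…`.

L=97.545 V=689.502

2πR = 2π·31 = 194.778745
per-turn = √(194.778745² + 11²) = √(37938.7593 + 121) = √38059.7593 = 195.089106
L = 0.5 × 195.089106 = 97.544553
V = π·1.5² × L = 7.068583 × 97.544553 = 689.501815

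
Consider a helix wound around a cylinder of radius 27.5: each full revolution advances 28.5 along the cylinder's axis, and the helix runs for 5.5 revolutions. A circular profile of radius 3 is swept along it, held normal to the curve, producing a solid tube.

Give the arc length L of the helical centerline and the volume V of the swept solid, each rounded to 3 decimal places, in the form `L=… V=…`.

2πR = 2π·27.5 = 172.787596
per-turn = √(172.787596² + 28.5²) = √(29855.5533 + 812.25) = √30667.8033 = 175.122252
L = 5.5 × 175.122252 = 963.172389
V = π·3² × L = 28.274334 × 963.172389 = 27233.057702

L=963.172 V=27233.058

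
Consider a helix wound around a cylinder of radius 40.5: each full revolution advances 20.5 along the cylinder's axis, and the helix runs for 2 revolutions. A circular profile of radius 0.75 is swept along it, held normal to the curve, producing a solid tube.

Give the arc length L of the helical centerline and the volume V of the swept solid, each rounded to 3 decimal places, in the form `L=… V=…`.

2πR = 2π·40.5 = 254.469005
per-turn = √(254.469005² + 20.5²) = √(64754.4745 + 420.25) = √65174.7245 = 255.293409
L = 2 × 255.293409 = 510.586817
V = π·0.75² × L = 1.767146 × 510.586817 = 902.281384

L=510.587 V=902.281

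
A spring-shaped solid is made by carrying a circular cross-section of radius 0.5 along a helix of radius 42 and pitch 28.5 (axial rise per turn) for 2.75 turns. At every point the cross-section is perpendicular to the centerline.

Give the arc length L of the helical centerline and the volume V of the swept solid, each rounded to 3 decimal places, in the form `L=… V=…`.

L=729.928 V=573.284

2πR = 2π·42 = 263.893783
per-turn = √(263.893783² + 28.5²) = √(69639.9287 + 812.25) = √70452.1787 = 265.428293
L = 2.75 × 265.428293 = 729.927805
V = π·0.5² × L = 0.785398 × 729.927805 = 573.283958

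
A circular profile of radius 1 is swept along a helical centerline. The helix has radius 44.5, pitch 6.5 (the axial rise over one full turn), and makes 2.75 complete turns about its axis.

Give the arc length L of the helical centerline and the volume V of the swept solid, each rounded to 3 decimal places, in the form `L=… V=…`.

L=769.113 V=2416.238

2πR = 2π·44.5 = 279.601746
per-turn = √(279.601746² + 6.5²) = √(78177.1365 + 42.25) = √78219.3865 = 279.677290
L = 2.75 × 279.677290 = 769.112547
V = π·1² × L = 3.141593 × 769.112547 = 2416.238328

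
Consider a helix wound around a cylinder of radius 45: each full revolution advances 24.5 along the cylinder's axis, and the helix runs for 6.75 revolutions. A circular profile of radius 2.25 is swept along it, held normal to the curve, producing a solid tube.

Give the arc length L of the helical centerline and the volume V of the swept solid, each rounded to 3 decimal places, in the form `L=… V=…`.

2πR = 2π·45 = 282.743339
per-turn = √(282.743339² + 24.5²) = √(79943.7956 + 600.25) = √80544.0456 = 283.802829
L = 6.75 × 283.802829 = 1915.669095
V = π·2.25² × L = 15.904313 × 1915.669095 = 30467.400518

L=1915.669 V=30467.401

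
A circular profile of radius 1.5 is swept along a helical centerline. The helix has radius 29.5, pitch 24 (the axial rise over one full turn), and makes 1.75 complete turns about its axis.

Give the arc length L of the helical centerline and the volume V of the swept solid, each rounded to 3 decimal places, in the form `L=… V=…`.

L=327.077 V=2311.973

2πR = 2π·29.5 = 185.353967
per-turn = √(185.353967² + 24²) = √(34356.0929 + 576) = √34932.0929 = 186.901292
L = 1.75 × 186.901292 = 327.077261
V = π·1.5² × L = 7.068583 × 327.077261 = 2311.972920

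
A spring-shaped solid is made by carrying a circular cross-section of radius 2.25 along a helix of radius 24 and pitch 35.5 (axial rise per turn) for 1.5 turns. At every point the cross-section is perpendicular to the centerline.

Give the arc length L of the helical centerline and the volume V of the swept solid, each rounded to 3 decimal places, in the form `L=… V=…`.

2πR = 2π·24 = 150.796447
per-turn = √(150.796447² + 35.5²) = √(22739.5685 + 1260.25) = √23999.8185 = 154.918748
L = 1.5 × 154.918748 = 232.378122
V = π·2.25² × L = 15.904313 × 232.378122 = 3695.814347

L=232.378 V=3695.814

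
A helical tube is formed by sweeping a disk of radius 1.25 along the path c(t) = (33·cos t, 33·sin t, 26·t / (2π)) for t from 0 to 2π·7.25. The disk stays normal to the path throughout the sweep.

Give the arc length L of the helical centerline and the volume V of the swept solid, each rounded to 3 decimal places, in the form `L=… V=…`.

L=1515.024 V=7436.859

2πR = 2π·33 = 207.345115
per-turn = √(207.345115² + 26²) = √(42991.9968 + 676) = √43667.9968 = 208.968889
L = 7.25 × 208.968889 = 1515.024449
V = π·1.25² × L = 4.908739 × 1515.024449 = 7436.858872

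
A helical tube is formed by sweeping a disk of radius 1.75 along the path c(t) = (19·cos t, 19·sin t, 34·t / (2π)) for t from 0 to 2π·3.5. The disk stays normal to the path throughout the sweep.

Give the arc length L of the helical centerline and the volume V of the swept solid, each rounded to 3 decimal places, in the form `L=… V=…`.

2πR = 2π·19 = 119.380521
per-turn = √(119.380521² + 34²) = √(14251.7088 + 1156) = √15407.7088 = 124.127792
L = 3.5 × 124.127792 = 434.447272
V = π·1.75² × L = 9.621128 × 434.447272 = 4179.872598

L=434.447 V=4179.873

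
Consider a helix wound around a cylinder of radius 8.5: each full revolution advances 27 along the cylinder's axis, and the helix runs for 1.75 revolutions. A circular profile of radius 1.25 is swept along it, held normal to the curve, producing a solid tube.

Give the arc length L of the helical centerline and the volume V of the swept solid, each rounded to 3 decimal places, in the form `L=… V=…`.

2πR = 2π·8.5 = 53.407075
per-turn = √(53.407075² + 27²) = √(2852.3157 + 729) = √3581.3157 = 59.844095
L = 1.75 × 59.844095 = 104.727166
V = π·1.25² × L = 4.908739 × 104.727166 = 514.078273

L=104.727 V=514.078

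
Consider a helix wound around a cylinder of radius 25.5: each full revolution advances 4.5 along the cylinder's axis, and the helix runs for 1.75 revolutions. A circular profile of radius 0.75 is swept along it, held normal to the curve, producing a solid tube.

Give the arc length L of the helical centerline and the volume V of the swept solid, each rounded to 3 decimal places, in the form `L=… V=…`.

2πR = 2π·25.5 = 160.221225
per-turn = √(160.221225² + 4.5²) = √(25670.8410 + 20.25) = √25691.0910 = 160.284407
L = 1.75 × 160.284407 = 280.497712
V = π·0.75² × L = 1.767146 × 280.497712 = 495.680372

L=280.498 V=495.680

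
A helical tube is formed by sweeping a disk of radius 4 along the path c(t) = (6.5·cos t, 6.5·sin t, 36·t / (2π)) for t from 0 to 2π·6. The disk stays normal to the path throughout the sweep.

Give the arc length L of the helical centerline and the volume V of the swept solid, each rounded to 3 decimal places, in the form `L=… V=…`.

2πR = 2π·6.5 = 40.840704
per-turn = √(40.840704² + 36²) = √(1667.9631 + 1296) = √2963.9631 = 54.442292
L = 6 × 54.442292 = 326.653751
V = π·4² × L = 50.265482 × 326.653751 = 16419.408401

L=326.654 V=16419.408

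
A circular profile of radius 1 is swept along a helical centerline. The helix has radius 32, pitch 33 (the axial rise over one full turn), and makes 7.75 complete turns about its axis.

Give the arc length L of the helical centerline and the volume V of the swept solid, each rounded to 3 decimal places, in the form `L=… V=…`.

L=1579.078 V=4960.821

2πR = 2π·32 = 201.061930
per-turn = √(201.061930² + 33²) = √(40425.8996 + 1089) = √41514.8996 = 203.752054
L = 7.75 × 203.752054 = 1579.078421
V = π·1² × L = 3.141593 × 1579.078421 = 4960.821166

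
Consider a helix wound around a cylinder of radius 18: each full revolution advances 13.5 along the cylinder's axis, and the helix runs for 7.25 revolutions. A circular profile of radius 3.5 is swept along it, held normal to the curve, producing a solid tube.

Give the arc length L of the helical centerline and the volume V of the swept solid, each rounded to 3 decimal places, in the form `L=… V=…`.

L=825.777 V=31779.604

2πR = 2π·18 = 113.097336
per-turn = √(113.097336² + 13.5²) = √(12791.0073 + 182.25) = √12973.2573 = 113.900208
L = 7.25 × 113.900208 = 825.776505
V = π·3.5² × L = 38.484510 × 825.776505 = 31779.604189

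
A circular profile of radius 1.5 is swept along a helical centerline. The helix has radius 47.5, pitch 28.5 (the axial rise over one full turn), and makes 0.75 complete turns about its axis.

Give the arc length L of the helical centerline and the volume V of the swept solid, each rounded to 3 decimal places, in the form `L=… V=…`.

L=224.857 V=1589.419

2πR = 2π·47.5 = 298.451302
per-turn = √(298.451302² + 28.5²) = √(89073.1797 + 812.25) = √89885.4297 = 299.808989
L = 0.75 × 299.808989 = 224.856742
V = π·1.5² × L = 7.068583 × 224.856742 = 1589.418647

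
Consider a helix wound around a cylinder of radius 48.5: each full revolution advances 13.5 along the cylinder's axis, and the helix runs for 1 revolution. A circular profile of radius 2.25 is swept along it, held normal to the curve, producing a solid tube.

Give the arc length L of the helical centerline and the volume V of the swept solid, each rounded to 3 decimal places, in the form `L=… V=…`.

2πR = 2π·48.5 = 304.734487
per-turn = √(304.734487² + 13.5²) = √(92863.1078 + 182.25) = √93045.3578 = 305.033372
L = 1 × 305.033372 = 305.033372
V = π·2.25² × L = 15.904313 × 305.033372 = 4851.346160

L=305.033 V=4851.346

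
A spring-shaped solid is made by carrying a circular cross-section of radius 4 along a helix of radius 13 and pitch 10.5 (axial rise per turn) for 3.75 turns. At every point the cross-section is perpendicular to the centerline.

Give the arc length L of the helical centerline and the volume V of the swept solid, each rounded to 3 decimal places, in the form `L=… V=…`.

L=308.826 V=15523.273

2πR = 2π·13 = 81.681409
per-turn = √(81.681409² + 10.5²) = √(6671.8526 + 110.25) = √6782.1026 = 82.353522
L = 3.75 × 82.353522 = 308.825707
V = π·4² × L = 50.265482 × 308.825707 = 15523.273171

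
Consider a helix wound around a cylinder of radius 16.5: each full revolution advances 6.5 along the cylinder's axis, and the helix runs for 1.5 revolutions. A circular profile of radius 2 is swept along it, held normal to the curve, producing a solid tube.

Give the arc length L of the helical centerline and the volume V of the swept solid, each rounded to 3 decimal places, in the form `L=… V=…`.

2πR = 2π·16.5 = 103.672558
per-turn = √(103.672558² + 6.5²) = √(10747.9992 + 42.25) = √10790.2492 = 103.876124
L = 1.5 × 103.876124 = 155.814186
V = π·2² × L = 12.566371 × 155.814186 = 1958.018813

L=155.814 V=1958.019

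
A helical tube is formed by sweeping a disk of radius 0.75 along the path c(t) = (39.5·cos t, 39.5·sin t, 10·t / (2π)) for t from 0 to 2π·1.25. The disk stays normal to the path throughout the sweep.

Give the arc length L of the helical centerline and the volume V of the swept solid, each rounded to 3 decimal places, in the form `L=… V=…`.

L=310.484 V=548.671

2πR = 2π·39.5 = 248.185820
per-turn = √(248.185820² + 10²) = √(61596.2011 + 100) = √61696.2011 = 248.387200
L = 1.25 × 248.387200 = 310.484000
V = π·0.75² × L = 1.767146 × 310.484000 = 548.670517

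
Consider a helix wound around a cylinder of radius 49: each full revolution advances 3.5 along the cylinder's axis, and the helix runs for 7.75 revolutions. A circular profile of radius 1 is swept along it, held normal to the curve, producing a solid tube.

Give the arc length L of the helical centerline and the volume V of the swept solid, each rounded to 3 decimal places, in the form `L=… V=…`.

2πR = 2π·49 = 307.876080
per-turn = √(307.876080² + 3.5²) = √(94787.6807 + 12.25) = √94799.9307 = 307.895974
L = 7.75 × 307.895974 = 2386.193797
V = π·1² × L = 3.141593 × 2386.193797 = 7496.448902

L=2386.194 V=7496.449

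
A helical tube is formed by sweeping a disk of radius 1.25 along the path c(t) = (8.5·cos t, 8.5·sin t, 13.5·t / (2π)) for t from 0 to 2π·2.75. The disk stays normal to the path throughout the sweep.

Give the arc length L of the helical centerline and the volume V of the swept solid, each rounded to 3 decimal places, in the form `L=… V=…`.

L=151.489 V=743.620

2πR = 2π·8.5 = 53.407075
per-turn = √(53.407075² + 13.5²) = √(2852.3157 + 182.25) = √3034.5657 = 55.086892
L = 2.75 × 55.086892 = 151.488953
V = π·1.25² × L = 4.908739 × 151.488953 = 743.619659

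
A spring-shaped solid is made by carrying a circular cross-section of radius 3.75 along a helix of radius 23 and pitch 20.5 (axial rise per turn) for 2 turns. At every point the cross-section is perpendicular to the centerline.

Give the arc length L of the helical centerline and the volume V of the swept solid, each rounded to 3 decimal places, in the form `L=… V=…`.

2πR = 2π·23 = 144.513262
per-turn = √(144.513262² + 20.5²) = √(20884.0829 + 420.25) = √21304.3329 = 145.960039
L = 2 × 145.960039 = 291.920078
V = π·3.75² × L = 44.178647 × 291.920078 = 12896.633966

L=291.920 V=12896.634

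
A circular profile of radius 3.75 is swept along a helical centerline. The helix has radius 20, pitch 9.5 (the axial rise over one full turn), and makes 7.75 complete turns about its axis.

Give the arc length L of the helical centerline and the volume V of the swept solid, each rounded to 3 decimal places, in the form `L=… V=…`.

2πR = 2π·20 = 125.663706
per-turn = √(125.663706² + 9.5²) = √(15791.3670 + 90.25) = √15881.6170 = 126.022288
L = 7.75 × 126.022288 = 976.672731
V = π·3.75² × L = 44.178647 × 976.672731 = 43148.079518

L=976.673 V=43148.080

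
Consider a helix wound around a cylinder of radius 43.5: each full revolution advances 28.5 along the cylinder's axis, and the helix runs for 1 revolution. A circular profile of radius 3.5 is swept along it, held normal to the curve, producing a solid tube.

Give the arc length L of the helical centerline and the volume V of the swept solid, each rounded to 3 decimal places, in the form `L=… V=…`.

L=274.800 V=10575.561

2πR = 2π·43.5 = 273.318561
per-turn = √(273.318561² + 28.5²) = √(74703.0357 + 812.25) = √75515.2857 = 274.800447
L = 1 × 274.800447 = 274.800447
V = π·3.5² × L = 38.484510 × 274.800447 = 10575.560555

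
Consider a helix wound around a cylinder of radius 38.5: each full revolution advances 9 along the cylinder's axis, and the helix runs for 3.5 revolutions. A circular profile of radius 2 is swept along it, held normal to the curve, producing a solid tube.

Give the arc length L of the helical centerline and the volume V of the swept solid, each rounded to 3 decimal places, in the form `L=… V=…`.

L=847.245 V=10646.795

2πR = 2π·38.5 = 241.902634
per-turn = √(241.902634² + 9²) = √(58516.8845 + 81) = √58597.8845 = 242.069999
L = 3.5 × 242.069999 = 847.244997
V = π·2² × L = 12.566371 × 847.244997 = 10646.794634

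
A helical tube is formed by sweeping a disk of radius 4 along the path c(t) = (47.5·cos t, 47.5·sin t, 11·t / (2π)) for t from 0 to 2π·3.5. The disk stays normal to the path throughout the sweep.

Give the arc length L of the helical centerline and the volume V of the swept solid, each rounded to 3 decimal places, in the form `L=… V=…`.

2πR = 2π·47.5 = 298.451302
per-turn = √(298.451302² + 11²) = √(89073.1797 + 121) = √89194.1797 = 298.653946
L = 3.5 × 298.653946 = 1045.288813
V = π·4² × L = 50.265482 × 1045.288813 = 52541.946468

L=1045.289 V=52541.946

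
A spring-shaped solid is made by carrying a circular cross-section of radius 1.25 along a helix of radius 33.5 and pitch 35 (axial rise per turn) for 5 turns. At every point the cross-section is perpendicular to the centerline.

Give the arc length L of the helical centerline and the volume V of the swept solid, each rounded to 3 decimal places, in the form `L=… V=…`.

L=1066.884 V=5237.054

2πR = 2π·33.5 = 210.486708
per-turn = √(210.486708² + 35²) = √(44304.6542 + 1225) = √45529.6542 = 213.376789
L = 5 × 213.376789 = 1066.883946
V = π·1.25² × L = 4.908739 × 1066.883946 = 5237.054323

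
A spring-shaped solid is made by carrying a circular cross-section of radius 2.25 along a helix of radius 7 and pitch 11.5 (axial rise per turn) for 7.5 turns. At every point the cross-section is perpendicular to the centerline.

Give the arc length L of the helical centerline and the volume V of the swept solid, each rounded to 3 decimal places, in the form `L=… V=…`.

2πR = 2π·7 = 43.982297
per-turn = √(43.982297² + 11.5²) = √(1934.4425 + 132.25) = √2066.6925 = 45.460889
L = 7.5 × 45.460889 = 340.956670
V = π·2.25² × L = 15.904313 × 340.956670 = 5422.681539

L=340.957 V=5422.682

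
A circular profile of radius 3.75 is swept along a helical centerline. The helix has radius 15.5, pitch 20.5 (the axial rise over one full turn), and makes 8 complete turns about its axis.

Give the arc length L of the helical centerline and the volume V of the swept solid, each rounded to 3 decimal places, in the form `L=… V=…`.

L=796.189 V=35174.531

2πR = 2π·15.5 = 97.389372
per-turn = √(97.389372² + 20.5²) = √(9484.6898 + 420.25) = √9904.9398 = 99.523564
L = 8 × 99.523564 = 796.188514
V = π·3.75² × L = 44.178647 × 796.188514 = 35174.531039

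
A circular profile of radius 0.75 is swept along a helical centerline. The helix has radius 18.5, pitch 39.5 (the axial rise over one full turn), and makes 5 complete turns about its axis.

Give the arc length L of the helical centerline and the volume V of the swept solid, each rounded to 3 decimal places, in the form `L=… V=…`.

2πR = 2π·18.5 = 116.238928
per-turn = √(116.238928² + 39.5²) = √(13511.4884 + 1560.25) = √15071.7384 = 122.767009
L = 5 × 122.767009 = 613.835043
V = π·0.75² × L = 1.767146 × 613.835043 = 1084.736061

L=613.835 V=1084.736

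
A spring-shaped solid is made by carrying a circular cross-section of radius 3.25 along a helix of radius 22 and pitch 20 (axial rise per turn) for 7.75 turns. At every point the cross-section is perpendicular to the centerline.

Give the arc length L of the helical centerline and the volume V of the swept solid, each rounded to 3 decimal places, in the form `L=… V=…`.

L=1082.438 V=35918.625

2πR = 2π·22 = 138.230077
per-turn = √(138.230077² + 20²) = √(19107.5541 + 400) = √19507.5541 = 139.669446
L = 7.75 × 139.669446 = 1082.438206
V = π·3.25² × L = 33.183072 × 1082.438206 = 35918.625355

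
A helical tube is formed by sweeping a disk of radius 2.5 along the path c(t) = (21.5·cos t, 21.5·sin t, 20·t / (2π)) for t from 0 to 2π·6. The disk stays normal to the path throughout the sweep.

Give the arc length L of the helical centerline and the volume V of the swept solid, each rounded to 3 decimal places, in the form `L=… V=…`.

L=819.366 V=16088.210

2πR = 2π·21.5 = 135.088484
per-turn = √(135.088484² + 20²) = √(18248.8985 + 400) = √18648.8985 = 136.560970
L = 6 × 136.560970 = 819.365820
V = π·2.5² × L = 19.634954 × 819.365820 = 16088.210259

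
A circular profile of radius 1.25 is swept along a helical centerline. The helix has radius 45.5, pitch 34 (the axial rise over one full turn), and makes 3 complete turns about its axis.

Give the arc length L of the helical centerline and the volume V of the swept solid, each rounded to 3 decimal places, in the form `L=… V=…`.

2πR = 2π·45.5 = 285.884931
per-turn = √(285.884931² + 34²) = √(81730.1940 + 1156) = √82886.1940 = 287.899625
L = 3 × 287.899625 = 863.698875
V = π·1.25² × L = 4.908739 × 863.698875 = 4239.671938

L=863.699 V=4239.672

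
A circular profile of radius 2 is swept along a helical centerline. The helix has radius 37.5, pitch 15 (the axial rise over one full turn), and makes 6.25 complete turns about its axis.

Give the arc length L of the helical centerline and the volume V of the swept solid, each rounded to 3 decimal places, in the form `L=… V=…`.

L=1475.603 V=18542.970

2πR = 2π·37.5 = 235.619449
per-turn = √(235.619449² + 15²) = √(55516.5248 + 225) = √55741.5248 = 236.096431
L = 6.25 × 236.096431 = 1475.602694
V = π·2² × L = 12.566371 × 1475.602694 = 18542.970333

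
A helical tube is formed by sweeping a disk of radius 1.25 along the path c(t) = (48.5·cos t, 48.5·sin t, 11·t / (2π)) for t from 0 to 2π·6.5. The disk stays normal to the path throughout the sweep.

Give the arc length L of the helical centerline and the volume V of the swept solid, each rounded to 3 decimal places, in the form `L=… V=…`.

L=1982.064 V=9729.435

2πR = 2π·48.5 = 304.734487
per-turn = √(304.734487² + 11²) = √(92863.1078 + 121) = √92984.1078 = 304.932956
L = 6.5 × 304.932956 = 1982.064216
V = π·1.25² × L = 4.908739 × 1982.064216 = 9729.434967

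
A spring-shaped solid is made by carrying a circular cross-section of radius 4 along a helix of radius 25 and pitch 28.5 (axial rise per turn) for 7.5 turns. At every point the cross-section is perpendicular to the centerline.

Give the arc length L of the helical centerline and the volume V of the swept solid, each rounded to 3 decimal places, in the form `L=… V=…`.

2πR = 2π·25 = 157.079633
per-turn = √(157.079633² + 28.5²) = √(24674.0110 + 812.25) = √25486.2610 = 159.644170
L = 7.5 × 159.644170 = 1197.331275
V = π·4² × L = 50.265482 × 1197.331275 = 60184.434185

L=1197.331 V=60184.434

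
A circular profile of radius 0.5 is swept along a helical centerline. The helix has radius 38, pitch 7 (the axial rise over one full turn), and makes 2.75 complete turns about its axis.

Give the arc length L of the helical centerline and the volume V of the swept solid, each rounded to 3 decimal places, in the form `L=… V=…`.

2πR = 2π·38 = 238.761042
per-turn = √(238.761042² + 7²) = √(57006.8350 + 49) = √57055.8350 = 238.863633
L = 2.75 × 238.863633 = 656.874990
V = π·0.5² × L = 0.785398 × 656.874990 = 515.908411

L=656.875 V=515.908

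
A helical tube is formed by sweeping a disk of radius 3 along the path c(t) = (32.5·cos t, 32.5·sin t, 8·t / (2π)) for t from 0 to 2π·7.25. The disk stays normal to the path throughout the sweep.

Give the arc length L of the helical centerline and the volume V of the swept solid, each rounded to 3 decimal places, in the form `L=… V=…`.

2πR = 2π·32.5 = 204.203522
per-turn = √(204.203522² + 8²) = √(41699.0786 + 64) = √41763.0786 = 204.360169
L = 7.25 × 204.360169 = 1481.611224
V = π·3² × L = 28.274334 × 1481.611224 = 41891.570427

L=1481.611 V=41891.570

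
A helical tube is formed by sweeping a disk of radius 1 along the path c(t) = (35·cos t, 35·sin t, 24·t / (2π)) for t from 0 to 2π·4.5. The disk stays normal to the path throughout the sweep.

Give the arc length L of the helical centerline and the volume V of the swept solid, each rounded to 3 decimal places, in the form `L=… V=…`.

2πR = 2π·35 = 219.911486
per-turn = √(219.911486² + 24²) = √(48361.0616 + 576) = √48937.0616 = 221.217227
L = 4.5 × 221.217227 = 995.477522
V = π·1² × L = 3.141593 × 995.477522 = 3127.384870

L=995.478 V=3127.385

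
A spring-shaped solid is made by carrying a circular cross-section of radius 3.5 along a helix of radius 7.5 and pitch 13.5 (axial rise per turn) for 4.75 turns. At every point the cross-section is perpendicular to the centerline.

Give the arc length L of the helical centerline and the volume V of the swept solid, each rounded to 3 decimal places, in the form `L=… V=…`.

2πR = 2π·7.5 = 47.123890
per-turn = √(47.123890² + 13.5²) = √(2220.6610 + 182.25) = √2402.9110 = 49.019496
L = 4.75 × 49.019496 = 232.842606
V = π·3.5² × L = 38.484510 × 232.842606 = 8960.833605

L=232.843 V=8960.834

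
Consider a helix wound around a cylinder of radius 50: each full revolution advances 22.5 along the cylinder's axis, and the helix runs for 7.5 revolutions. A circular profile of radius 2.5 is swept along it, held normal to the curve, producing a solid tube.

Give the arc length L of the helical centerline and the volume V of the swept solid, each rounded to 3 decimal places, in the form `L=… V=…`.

2πR = 2π·50 = 314.159265
per-turn = √(314.159265² + 22.5²) = √(98696.0440 + 506.25) = √99202.2940 = 314.963957
L = 7.5 × 314.963957 = 2362.229675
V = π·2.5² × L = 19.634954 × 2362.229675 = 46382.271209

L=2362.230 V=46382.271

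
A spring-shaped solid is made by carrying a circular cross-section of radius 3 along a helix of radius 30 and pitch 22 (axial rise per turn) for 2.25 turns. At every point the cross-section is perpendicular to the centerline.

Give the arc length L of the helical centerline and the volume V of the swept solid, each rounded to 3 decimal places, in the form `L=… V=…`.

2πR = 2π·30 = 188.495559
per-turn = √(188.495559² + 22²) = √(35530.5758 + 484) = √36014.5758 = 189.775066
L = 2.25 × 189.775066 = 426.993899
V = π·3² × L = 28.274334 × 426.993899 = 12072.968080

L=426.994 V=12072.968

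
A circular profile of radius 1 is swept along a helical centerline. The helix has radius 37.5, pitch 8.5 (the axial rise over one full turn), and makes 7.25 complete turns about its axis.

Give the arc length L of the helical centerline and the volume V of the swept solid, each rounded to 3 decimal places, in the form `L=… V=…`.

L=1709.352 V=5370.088

2πR = 2π·37.5 = 235.619449
per-turn = √(235.619449² + 8.5²) = √(55516.5248 + 72.25) = √55588.7748 = 235.772718
L = 7.25 × 235.772718 = 1709.352209
V = π·1² × L = 3.141593 × 1709.352209 = 5370.088341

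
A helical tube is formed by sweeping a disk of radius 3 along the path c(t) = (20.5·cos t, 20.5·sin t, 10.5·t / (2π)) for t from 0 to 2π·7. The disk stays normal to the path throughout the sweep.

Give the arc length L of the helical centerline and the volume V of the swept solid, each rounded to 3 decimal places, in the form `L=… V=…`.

2πR = 2π·20.5 = 128.805299
per-turn = √(128.805299² + 10.5²) = √(16590.8050 + 110.25) = √16701.0550 = 129.232562
L = 7 × 129.232562 = 904.627932
V = π·3² × L = 28.274334 × 904.627932 = 25577.752182

L=904.628 V=25577.752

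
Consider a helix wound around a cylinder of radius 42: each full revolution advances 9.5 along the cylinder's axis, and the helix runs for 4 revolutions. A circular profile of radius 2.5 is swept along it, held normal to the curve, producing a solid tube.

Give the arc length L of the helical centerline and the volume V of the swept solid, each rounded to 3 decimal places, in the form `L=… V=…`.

L=1056.259 V=20739.595

2πR = 2π·42 = 263.893783
per-turn = √(263.893783² + 9.5²) = √(69639.9287 + 90.25) = √69730.1787 = 264.064724
L = 4 × 264.064724 = 1056.258897
V = π·2.5² × L = 19.634954 × 1056.258897 = 20739.594953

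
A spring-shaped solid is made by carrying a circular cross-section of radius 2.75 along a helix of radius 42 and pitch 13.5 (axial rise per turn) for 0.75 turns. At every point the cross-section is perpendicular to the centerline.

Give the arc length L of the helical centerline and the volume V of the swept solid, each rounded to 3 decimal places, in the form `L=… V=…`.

2πR = 2π·42 = 263.893783
per-turn = √(263.893783² + 13.5²) = √(69639.9287 + 182.25) = √69822.1787 = 264.238867
L = 0.75 × 264.238867 = 198.179150
V = π·2.75² × L = 23.758294 × 198.179150 = 4708.398598

L=198.179 V=4708.399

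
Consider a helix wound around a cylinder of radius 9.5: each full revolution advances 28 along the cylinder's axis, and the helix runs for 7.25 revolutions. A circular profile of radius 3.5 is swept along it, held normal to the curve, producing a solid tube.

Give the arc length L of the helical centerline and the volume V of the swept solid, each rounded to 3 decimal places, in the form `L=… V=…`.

2πR = 2π·9.5 = 59.690260
per-turn = √(59.690260² + 28²) = √(3562.9272 + 784) = √4346.9272 = 65.931231
L = 7.25 × 65.931231 = 478.001423
V = π·3.5² × L = 38.484510 × 478.001423 = 18395.650545

L=478.001 V=18395.651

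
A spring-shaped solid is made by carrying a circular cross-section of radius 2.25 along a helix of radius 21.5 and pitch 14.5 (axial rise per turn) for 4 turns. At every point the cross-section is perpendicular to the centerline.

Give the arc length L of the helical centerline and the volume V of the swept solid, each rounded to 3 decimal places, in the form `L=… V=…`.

L=543.458 V=8643.323

2πR = 2π·21.5 = 135.088484
per-turn = √(135.088484² + 14.5²) = √(18248.8985 + 210.25) = √18459.1485 = 135.864449
L = 4 × 135.864449 = 543.457797
V = π·2.25² × L = 15.904313 × 543.457797 = 8643.322794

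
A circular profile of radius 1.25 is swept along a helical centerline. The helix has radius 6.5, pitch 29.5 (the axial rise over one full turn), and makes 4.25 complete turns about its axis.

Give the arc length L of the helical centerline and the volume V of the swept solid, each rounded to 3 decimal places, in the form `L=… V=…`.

L=214.118 V=1051.049

2πR = 2π·6.5 = 40.840704
per-turn = √(40.840704² + 29.5²) = √(1667.9631 + 870.25) = √2538.2131 = 50.380682
L = 4.25 × 50.380682 = 214.117900
V = π·1.25² × L = 4.908739 × 214.117900 = 1051.048782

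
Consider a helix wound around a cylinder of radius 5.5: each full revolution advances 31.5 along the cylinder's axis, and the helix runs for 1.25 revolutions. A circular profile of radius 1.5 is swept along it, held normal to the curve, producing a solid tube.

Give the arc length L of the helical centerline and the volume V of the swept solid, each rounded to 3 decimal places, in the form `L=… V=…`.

2πR = 2π·5.5 = 34.557519
per-turn = √(34.557519² + 31.5²) = √(1194.2221 + 992.25) = √2186.4721 = 46.759728
L = 1.25 × 46.759728 = 58.449660
V = π·1.5² × L = 7.068583 × 58.449660 = 413.156298

L=58.450 V=413.156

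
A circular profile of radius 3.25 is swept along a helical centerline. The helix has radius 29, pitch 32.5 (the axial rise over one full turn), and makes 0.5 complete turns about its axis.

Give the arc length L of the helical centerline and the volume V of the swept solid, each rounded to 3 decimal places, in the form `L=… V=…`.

2πR = 2π·29 = 182.212374
per-turn = √(182.212374² + 32.5²) = √(33201.3492 + 1056.25) = √34257.5992 = 185.088085
L = 0.5 × 185.088085 = 92.544042
V = π·3.25² × L = 33.183072 × 92.544042 = 3070.895663

L=92.544 V=3070.896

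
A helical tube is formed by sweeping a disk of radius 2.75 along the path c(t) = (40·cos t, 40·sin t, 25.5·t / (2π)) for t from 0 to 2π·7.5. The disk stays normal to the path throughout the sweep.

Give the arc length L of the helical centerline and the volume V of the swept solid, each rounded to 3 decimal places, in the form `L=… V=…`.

2πR = 2π·40 = 251.327412
per-turn = √(251.327412² + 25.5²) = √(63165.4682 + 650.25) = √63815.7182 = 252.617731
L = 7.5 × 252.617731 = 1894.632985
V = π·2.75² × L = 23.758294 × 1894.632985 = 45013.248313

L=1894.633 V=45013.248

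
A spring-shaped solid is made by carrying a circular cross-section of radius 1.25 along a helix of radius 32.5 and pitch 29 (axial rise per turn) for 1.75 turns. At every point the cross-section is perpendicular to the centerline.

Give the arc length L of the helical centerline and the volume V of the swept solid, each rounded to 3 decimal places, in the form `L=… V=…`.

L=360.942 V=1771.769

2πR = 2π·32.5 = 204.203522
per-turn = √(204.203522² + 29²) = √(41699.0786 + 841) = √42540.0786 = 206.252463
L = 1.75 × 206.252463 = 360.941811
V = π·1.25² × L = 4.908739 × 360.941811 = 1771.768970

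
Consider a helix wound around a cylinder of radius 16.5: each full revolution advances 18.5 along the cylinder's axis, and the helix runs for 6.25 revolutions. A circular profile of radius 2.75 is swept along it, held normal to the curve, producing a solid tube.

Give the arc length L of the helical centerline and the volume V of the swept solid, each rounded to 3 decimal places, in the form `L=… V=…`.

2πR = 2π·16.5 = 103.672558
per-turn = √(103.672558² + 18.5²) = √(10747.9992 + 342.25) = √11090.2492 = 105.310252
L = 6.25 × 105.310252 = 658.189075
V = π·2.75² × L = 23.758294 × 658.189075 = 15637.449854

L=658.189 V=15637.450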